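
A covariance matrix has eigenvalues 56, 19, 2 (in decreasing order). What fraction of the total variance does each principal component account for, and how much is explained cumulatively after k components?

Step 1 — total variance = trace(Sigma) = Σ λ_i = 56 + 19 + 2 = 77.

Step 2 — fraction explained by component i = λ_i / Σ λ:
  PC1: 56/77 = 0.7273
  PC2: 19/77 = 0.2468
  PC3: 2/77 = 0.026

Step 3 — cumulative fraction after k components = (λ_1 + ... + λ_k) / Σ λ:
  k = 1: 56/77 = 0.7273
  k = 2: (56 + 19)/77 = 75/77 = 0.974
  k = 3: (56 + 19 + 2)/77 = 77/77 = 1

Summary (fraction, with percent):

explained: PC1 0.7273 (72.73%), PC2 0.2468 (24.68%), PC3 0.026 (2.6%);  cumulative: 0.7273, 0.974, 1


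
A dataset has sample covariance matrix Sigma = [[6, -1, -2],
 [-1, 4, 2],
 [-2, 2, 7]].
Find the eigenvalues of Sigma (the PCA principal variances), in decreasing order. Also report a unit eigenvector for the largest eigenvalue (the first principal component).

Step 1 — characteristic polynomial p(λ) = det(λI - Sigma) = λ³ - tr·λ² + c_1·λ - det, where tr = trace, c_1 = sum of the principal 2×2 minors, det = det(Sigma):
  tr = 6 + 4 + 7 = 17,
  c_1 = (6·4 - (-1)²) + (6·7 - (-2)²) + (4·7 - (2)²) = 23 + 38 + 24 = 85,
  det = 6·(4·7 - (2)²) - (-1)·((-1)·7 - (2)·(-2)) + (-2)·((-1)·(2) - 4·(-2)) = 6·(24) - (-1)·(-3) + (-2)·(6) = 129.
  So p(λ) = λ³ - 17λ² + 85λ - 129.
Step 2 — look for an integer root (rational root theorem: any rational root is an integer divisor of 129). Testing λ = 3:
  p(3) = 27 - 153 + 255 - 129 = 0  ✓
  Dividing out (λ - 3): p(λ) = (λ - 3)(λ² - 14λ + 43).
Step 3 — remaining eigenvalues from the quadratic λ² - 14λ + 43 = 0:
  Δ = 14² - 4·43 = 196 - 172 = 24,  λ = (14 ± √24)/2 = (14 ± 4.899)/2 ≈ 9.4495 or 4.5505.
  Sorted: λ_1 = 9.4495,  λ_2 = 4.5505,  λ_3 = 3  (check: sum = 17 = tr ✓).

Step 4 — unit eigenvector for λ_1 ≈ 9.4495: v spans the null space of (Sigma - λ_1 I), whose rows are
  r_1 = (-3.4495, -1, -2),  r_2 = (-1, -5.4495, 2),  r_3 = (-2, 2, -2.4495).
  v is orthogonal to every row, so take v ∝ r_1 × r_2 = ((-1)·(2) - (-2)·(-5.4495), (-2)·(-1) - (-3.4495)·(2), (-3.4495)·(-5.4495) - (-1)·(-1)) ≈ (-12.899, 8.899, 17.798).
  Rescale (multiply by -1 so the first nonzero entry is positive): u = (12.899, -8.899, -17.798).
  ||u|| = √((12.899)² + (-8.899)² + (-17.798)²) = √(562.3429) ≈ 23.7138,  v_1 = u/||u|| ≈ (0.5439, -0.3753, -0.7505) (||v_1|| = 1).

λ_1 = 9.4495,  λ_2 = 4.5505,  λ_3 = 3;  v_1 ≈ (0.5439, -0.3753, -0.7505)


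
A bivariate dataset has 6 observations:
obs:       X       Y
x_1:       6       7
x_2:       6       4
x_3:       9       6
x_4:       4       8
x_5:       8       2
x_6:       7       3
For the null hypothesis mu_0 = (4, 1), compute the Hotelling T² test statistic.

Step 1 — sample mean vector:
  mean(X) = (6 + 6 + 9 + 4 + 8 + 7) / 6 = 40/6 = 6.6667
  mean(Y) = (7 + 4 + 6 + 8 + 2 + 3) / 6 = 30/6 = 5
  x̄ = (6.6667, 5),  deviation x̄ - mu_0 = (6.6667, 5) - (4, 1) = (2.6667, 4).

Step 2 — sample covariance matrix, S[i,j] = (1/(n-1)) · Σ_k (x_{k,i} - mean_i) · (x_{k,j} - mean_j), divisor n-1 = 5:
  S[X,X] = ((-0.6667)·(-0.6667) + (-0.6667)·(-0.6667) + (2.3333)·(2.3333) + (-2.6667)·(-2.6667) + (1.3333)·(1.3333) + (0.3333)·(0.3333)) / 5 = 15.3333/5 = 3.0667
  S[X,Y] = ((-0.6667)·(2) + (-0.6667)·(-1) + (2.3333)·(1) + (-2.6667)·(3) + (1.3333)·(-3) + (0.3333)·(-2)) / 5 = -11/5 = -2.2
  S[Y,Y] = ((2)·(2) + (-1)·(-1) + (1)·(1) + (3)·(3) + (-3)·(-3) + (-2)·(-2)) / 5 = 28/5 = 5.6
  S = [[3.0667, -2.2],
 [-2.2, 5.6]].

Step 3 — invert S. det(S) = 3.0667·5.6 - (-2.2)² = 12.3333.
  S^{-1} = (1/det) · [[d, -b], [-b, a]] = [[0.4541, 0.1784],
 [0.1784, 0.2486]].

Step 4 — quadratic form (x̄ - mu_0)^T · S^{-1} · (x̄ - mu_0):
  S^{-1} · (x̄ - mu_0) = (1.9243, 1.4703),
  (x̄ - mu_0)^T · [...] = (2.6667)·(1.9243) + (4)·(1.4703) = 11.0126.

Step 5 — scale by n: T² = 6 · 11.0126 = 66.0757.

T² ≈ 66.0757


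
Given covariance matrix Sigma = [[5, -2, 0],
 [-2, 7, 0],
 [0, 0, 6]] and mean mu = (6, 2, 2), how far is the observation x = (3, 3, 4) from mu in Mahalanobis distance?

Step 1 — centre the observation: (x - mu) = (-3, 1, 2).

Step 2 — invert Sigma (cofactor / det for 3×3, or solve directly):
  Sigma^{-1} = [[0.2258, 0.0645, 0],
 [0.0645, 0.1613, 0],
 [0, 0, 0.1667]].

Step 3 — form the quadratic (x - mu)^T · Sigma^{-1} · (x - mu):
  Sigma^{-1} · (x - mu) = (-0.6129, -0.0323, 0.3333).
  (x - mu)^T · [Sigma^{-1} · (x - mu)] = (-3)·(-0.6129) + (1)·(-0.0323) + (2)·(0.3333) = 2.4731.

Step 4 — take square root: d = √(2.4731) ≈ 1.5726.

d(x, mu) = √(2.4731) ≈ 1.5726


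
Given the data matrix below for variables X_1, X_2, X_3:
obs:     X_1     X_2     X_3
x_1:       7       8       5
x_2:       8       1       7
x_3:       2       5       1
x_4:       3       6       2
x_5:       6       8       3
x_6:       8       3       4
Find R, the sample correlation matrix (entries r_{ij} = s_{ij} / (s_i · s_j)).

Step 1 — column means:
  mean(X_1) = (7 + 8 + 2 + 3 + 6 + 8) / 6 = 34/6 = 5.6667
  mean(X_2) = (8 + 1 + 5 + 6 + 8 + 3) / 6 = 31/6 = 5.1667
  mean(X_3) = (5 + 7 + 1 + 2 + 3 + 4) / 6 = 22/6 = 3.6667

Step 2 — sample variances and covariances s[i,j] = (1/(n-1)) · Σ_k (x_{k,i} - mean_i) · (x_{k,j} - mean_j), with n-1 = 5:
  s[X_1,X_1] = ((1.3333)·(1.3333) + (2.3333)·(2.3333) + (-3.6667)·(-3.6667) + (-2.6667)·(-2.6667) + (0.3333)·(0.3333) + (2.3333)·(2.3333)) / 5 = 33.3333/5 = 6.6667
  s[X_1,X_2] = ((1.3333)·(2.8333) + (2.3333)·(-4.1667) + (-3.6667)·(-0.1667) + (-2.6667)·(0.8333) + (0.3333)·(2.8333) + (2.3333)·(-2.1667)) / 5 = -11.6667/5 = -2.3333
  s[X_1,X_3] = ((1.3333)·(1.3333) + (2.3333)·(3.3333) + (-3.6667)·(-2.6667) + (-2.6667)·(-1.6667) + (0.3333)·(-0.6667) + (2.3333)·(0.3333)) / 5 = 24.3333/5 = 4.8667
  s[X_2,X_2] = ((2.8333)·(2.8333) + (-4.1667)·(-4.1667) + (-0.1667)·(-0.1667) + (0.8333)·(0.8333) + (2.8333)·(2.8333) + (-2.1667)·(-2.1667)) / 5 = 38.8333/5 = 7.7667
  s[X_2,X_3] = ((2.8333)·(1.3333) + (-4.1667)·(3.3333) + (-0.1667)·(-2.6667) + (0.8333)·(-1.6667) + (2.8333)·(-0.6667) + (-2.1667)·(0.3333)) / 5 = -13.6667/5 = -2.7333
  s[X_3,X_3] = ((1.3333)·(1.3333) + (3.3333)·(3.3333) + (-2.6667)·(-2.6667) + (-1.6667)·(-1.6667) + (-0.6667)·(-0.6667) + (0.3333)·(0.3333)) / 5 = 23.3333/5 = 4.6667
  Sample standard deviations s_i = √(s[i,i]):
  s(X_1) = √(6.6667) = 2.582
  s(X_2) = √(7.7667) = 2.7869
  s(X_3) = √(4.6667) = 2.1602

Step 3 — r_{ij} = s_{ij} / (s_i · s_j):
  r[X_1,X_1] = 1 (diagonal).
  r[X_1,X_2] = -2.3333 / (2.582 · 2.7869) = -2.3333 / 7.1957 = -0.3243
  r[X_1,X_3] = 4.8667 / (2.582 · 2.1602) = 4.8667 / 5.5777 = 0.8725
  r[X_2,X_2] = 1 (diagonal).
  r[X_2,X_3] = -2.7333 / (2.7869 · 2.1602) = -2.7333 / 6.0203 = -0.454
  r[X_3,X_3] = 1 (diagonal).

R is symmetric with unit diagonal. Assembling:

R = [[1, -0.3243, 0.8725],
 [-0.3243, 1, -0.454],
 [0.8725, -0.454, 1]]


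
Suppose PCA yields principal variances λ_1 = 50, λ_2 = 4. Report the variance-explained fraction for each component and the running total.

Step 1 — total variance = trace(Sigma) = Σ λ_i = 50 + 4 = 54.

Step 2 — fraction explained by component i = λ_i / Σ λ:
  PC1: 50/54 = 0.9259
  PC2: 4/54 = 0.0741

Step 3 — cumulative fraction after k components = (λ_1 + ... + λ_k) / Σ λ:
  k = 1: 50/54 = 0.9259
  k = 2: (50 + 4)/54 = 54/54 = 1

Summary (fraction, with percent):

explained: PC1 0.9259 (92.59%), PC2 0.0741 (7.41%);  cumulative: 0.9259, 1


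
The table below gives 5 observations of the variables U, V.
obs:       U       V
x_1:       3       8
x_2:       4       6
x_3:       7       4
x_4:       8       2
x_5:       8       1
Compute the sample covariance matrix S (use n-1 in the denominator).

Step 1 — column means:
  mean(U) = (3 + 4 + 7 + 8 + 8) / 5 = 30/5 = 6
  mean(V) = (8 + 6 + 4 + 2 + 1) / 5 = 21/5 = 4.2

Step 2 — sample covariance S[i,j] = (1/(n-1)) · Σ_k (x_{k,i} - mean_i) · (x_{k,j} - mean_j), with n-1 = 4.
  S[U,U] = ((-3)·(-3) + (-2)·(-2) + (1)·(1) + (2)·(2) + (2)·(2)) / 4 = 22/4 = 5.5
  S[U,V] = ((-3)·(3.8) + (-2)·(1.8) + (1)·(-0.2) + (2)·(-2.2) + (2)·(-3.2)) / 4 = -26/4 = -6.5
  S[V,V] = ((3.8)·(3.8) + (1.8)·(1.8) + (-0.2)·(-0.2) + (-2.2)·(-2.2) + (-3.2)·(-3.2)) / 4 = 32.8/4 = 8.2

S is symmetric (S[j,i] = S[i,j]). Assembling:

S = [[5.5, -6.5],
 [-6.5, 8.2]]


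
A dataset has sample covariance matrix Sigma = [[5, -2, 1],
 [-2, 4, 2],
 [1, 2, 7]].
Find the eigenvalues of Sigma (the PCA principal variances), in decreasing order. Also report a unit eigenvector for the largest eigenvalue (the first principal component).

Step 1 — characteristic polynomial p(λ) = det(λI - Sigma) = λ³ - tr·λ² + c_1·λ - det, where tr = trace, c_1 = sum of the principal 2×2 minors, det = det(Sigma):
  tr = 5 + 4 + 7 = 16,
  c_1 = (5·4 - (-2)²) + (5·7 - (1)²) + (4·7 - (2)²) = 16 + 34 + 24 = 74,
  det = 5·(4·7 - (2)²) - (-2)·((-2)·7 - (2)·(1)) + (1)·((-2)·(2) - 4·(1)) = 5·(24) - (-2)·(-16) + (1)·(-8) = 80.
  So p(λ) = λ³ - 16λ² + 74λ - 80.
Step 2 — look for an integer root (rational root theorem: any rational root is an integer divisor of 80). Testing λ = 8:
  p(8) = 512 - 1024 + 592 - 80 = 0  ✓
  Dividing out (λ - 8): p(λ) = (λ - 8)(λ² - 8λ + 10).
Step 3 — remaining eigenvalues from the quadratic λ² - 8λ + 10 = 0:
  Δ = 8² - 4·10 = 64 - 40 = 24,  λ = (8 ± √24)/2 = (8 ± 4.899)/2 ≈ 6.4495 or 1.5505.
  Sorted: λ_1 = 8,  λ_2 = 6.4495,  λ_3 = 1.5505  (check: sum = 16 = tr ✓).

Step 4 — unit eigenvector for λ_1 = 8: v spans the null space of (Sigma - λ_1 I), whose rows are
  r_1 = (-3, -2, 1),  r_2 = (-2, -4, 2),  r_3 = (1, 2, -1).
  v is orthogonal to every row, so take v ∝ r_1 × r_2 = ((-2)·(2) - (1)·(-4), (1)·(-2) - (-3)·(2), (-3)·(-4) - (-2)·(-2)) = (0, 4, 8).
  Rescale (divide by 4): u = (0, 1, 2).
  ||u|| = √((0)² + (1)² + (2)²) = √(5) ≈ 2.2361,  v_1 = u/||u|| ≈ (0, 0.4472, 0.8944) (||v_1|| = 1).

λ_1 = 8,  λ_2 = 6.4495,  λ_3 = 1.5505;  v_1 ≈ (0, 0.4472, 0.8944)


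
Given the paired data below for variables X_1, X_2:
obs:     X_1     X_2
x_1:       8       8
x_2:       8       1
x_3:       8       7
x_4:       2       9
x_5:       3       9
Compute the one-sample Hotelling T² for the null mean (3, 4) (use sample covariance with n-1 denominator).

Step 1 — sample mean vector:
  mean(X_1) = (8 + 8 + 8 + 2 + 3) / 5 = 29/5 = 5.8
  mean(X_2) = (8 + 1 + 7 + 9 + 9) / 5 = 34/5 = 6.8
  x̄ = (5.8, 6.8),  deviation x̄ - mu_0 = (5.8, 6.8) - (3, 4) = (2.8, 2.8).

Step 2 — sample covariance matrix, S[i,j] = (1/(n-1)) · Σ_k (x_{k,i} - mean_i) · (x_{k,j} - mean_j), divisor n-1 = 4:
  S[X_1,X_1] = ((2.2)·(2.2) + (2.2)·(2.2) + (2.2)·(2.2) + (-3.8)·(-3.8) + (-2.8)·(-2.8)) / 4 = 36.8/4 = 9.2
  S[X_1,X_2] = ((2.2)·(1.2) + (2.2)·(-5.8) + (2.2)·(0.2) + (-3.8)·(2.2) + (-2.8)·(2.2)) / 4 = -24.2/4 = -6.05
  S[X_2,X_2] = ((1.2)·(1.2) + (-5.8)·(-5.8) + (0.2)·(0.2) + (2.2)·(2.2) + (2.2)·(2.2)) / 4 = 44.8/4 = 11.2
  S = [[9.2, -6.05],
 [-6.05, 11.2]].

Step 3 — invert S. det(S) = 9.2·11.2 - (-6.05)² = 66.4375.
  S^{-1} = (1/det) · [[d, -b], [-b, a]] = [[0.1686, 0.0911],
 [0.0911, 0.1385]].

Step 4 — quadratic form (x̄ - mu_0)^T · S^{-1} · (x̄ - mu_0):
  S^{-1} · (x̄ - mu_0) = (0.727, 0.6427),
  (x̄ - mu_0)^T · [...] = (2.8)·(0.727) + (2.8)·(0.6427) = 3.8352.

Step 5 — scale by n: T² = 5 · 3.8352 = 19.1759.

T² ≈ 19.1759


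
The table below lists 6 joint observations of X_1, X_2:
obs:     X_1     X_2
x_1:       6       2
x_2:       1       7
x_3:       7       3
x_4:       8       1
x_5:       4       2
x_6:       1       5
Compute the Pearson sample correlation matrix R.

Step 1 — column means:
  mean(X_1) = (6 + 1 + 7 + 8 + 4 + 1) / 6 = 27/6 = 4.5
  mean(X_2) = (2 + 7 + 3 + 1 + 2 + 5) / 6 = 20/6 = 3.3333

Step 2 — sample variances and covariances s[i,j] = (1/(n-1)) · Σ_k (x_{k,i} - mean_i) · (x_{k,j} - mean_j), with n-1 = 5:
  s[X_1,X_1] = ((1.5)·(1.5) + (-3.5)·(-3.5) + (2.5)·(2.5) + (3.5)·(3.5) + (-0.5)·(-0.5) + (-3.5)·(-3.5)) / 5 = 45.5/5 = 9.1
  s[X_1,X_2] = ((1.5)·(-1.3333) + (-3.5)·(3.6667) + (2.5)·(-0.3333) + (3.5)·(-2.3333) + (-0.5)·(-1.3333) + (-3.5)·(1.6667)) / 5 = -29/5 = -5.8
  s[X_2,X_2] = ((-1.3333)·(-1.3333) + (3.6667)·(3.6667) + (-0.3333)·(-0.3333) + (-2.3333)·(-2.3333) + (-1.3333)·(-1.3333) + (1.6667)·(1.6667)) / 5 = 25.3333/5 = 5.0667
  Sample standard deviations s_i = √(s[i,i]):
  s(X_1) = √(9.1) = 3.0166
  s(X_2) = √(5.0667) = 2.2509

Step 3 — r_{ij} = s_{ij} / (s_i · s_j):
  r[X_1,X_1] = 1 (diagonal).
  r[X_1,X_2] = -5.8 / (3.0166 · 2.2509) = -5.8 / 6.7902 = -0.8542
  r[X_2,X_2] = 1 (diagonal).

R is symmetric with unit diagonal. Assembling:

R = [[1, -0.8542],
 [-0.8542, 1]]


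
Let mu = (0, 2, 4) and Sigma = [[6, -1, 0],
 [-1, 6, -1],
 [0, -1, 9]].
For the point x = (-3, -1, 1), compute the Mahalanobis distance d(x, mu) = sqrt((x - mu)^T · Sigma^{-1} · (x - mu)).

Step 1 — centre the observation: (x - mu) = (-3, -3, -3).

Step 2 — invert Sigma (cofactor / det for 3×3, or solve directly):
  Sigma^{-1} = [[0.1715, 0.0291, 0.0032],
 [0.0291, 0.1748, 0.0194],
 [0.0032, 0.0194, 0.1133]].

Step 3 — form the quadratic (x - mu)^T · Sigma^{-1} · (x - mu):
  Sigma^{-1} · (x - mu) = (-0.6117, -0.6699, -0.4078).
  (x - mu)^T · [Sigma^{-1} · (x - mu)] = (-3)·(-0.6117) + (-3)·(-0.6699) + (-3)·(-0.4078) = 5.068.

Step 4 — take square root: d = √(5.068) ≈ 2.2512.

d(x, mu) = √(5.068) ≈ 2.2512


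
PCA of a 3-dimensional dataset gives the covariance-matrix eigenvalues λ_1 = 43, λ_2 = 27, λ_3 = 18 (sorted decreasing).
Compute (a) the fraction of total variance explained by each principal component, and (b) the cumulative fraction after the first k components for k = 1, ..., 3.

Step 1 — total variance = trace(Sigma) = Σ λ_i = 43 + 27 + 18 = 88.

Step 2 — fraction explained by component i = λ_i / Σ λ:
  PC1: 43/88 = 0.4886
  PC2: 27/88 = 0.3068
  PC3: 18/88 = 0.2045

Step 3 — cumulative fraction after k components = (λ_1 + ... + λ_k) / Σ λ:
  k = 1: 43/88 = 0.4886
  k = 2: (43 + 27)/88 = 70/88 = 0.7955
  k = 3: (43 + 27 + 18)/88 = 88/88 = 1

Summary (fraction, with percent):

explained: PC1 0.4886 (48.86%), PC2 0.3068 (30.68%), PC3 0.2045 (20.45%);  cumulative: 0.4886, 0.7955, 1


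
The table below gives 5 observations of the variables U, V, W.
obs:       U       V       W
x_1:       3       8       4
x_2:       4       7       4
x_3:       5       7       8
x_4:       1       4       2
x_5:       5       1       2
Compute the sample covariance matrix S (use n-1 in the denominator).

Step 1 — column means:
  mean(U) = (3 + 4 + 5 + 1 + 5) / 5 = 18/5 = 3.6
  mean(V) = (8 + 7 + 7 + 4 + 1) / 5 = 27/5 = 5.4
  mean(W) = (4 + 4 + 8 + 2 + 2) / 5 = 20/5 = 4

Step 2 — sample covariance S[i,j] = (1/(n-1)) · Σ_k (x_{k,i} - mean_i) · (x_{k,j} - mean_j), with n-1 = 4.
  S[U,U] = ((-0.6)·(-0.6) + (0.4)·(0.4) + (1.4)·(1.4) + (-2.6)·(-2.6) + (1.4)·(1.4)) / 4 = 11.2/4 = 2.8
  S[U,V] = ((-0.6)·(2.6) + (0.4)·(1.6) + (1.4)·(1.6) + (-2.6)·(-1.4) + (1.4)·(-4.4)) / 4 = -1.2/4 = -0.3
  S[U,W] = ((-0.6)·(0) + (0.4)·(0) + (1.4)·(4) + (-2.6)·(-2) + (1.4)·(-2)) / 4 = 8/4 = 2
  S[V,V] = ((2.6)·(2.6) + (1.6)·(1.6) + (1.6)·(1.6) + (-1.4)·(-1.4) + (-4.4)·(-4.4)) / 4 = 33.2/4 = 8.3
  S[V,W] = ((2.6)·(0) + (1.6)·(0) + (1.6)·(4) + (-1.4)·(-2) + (-4.4)·(-2)) / 4 = 18/4 = 4.5
  S[W,W] = ((0)·(0) + (0)·(0) + (4)·(4) + (-2)·(-2) + (-2)·(-2)) / 4 = 24/4 = 6

S is symmetric (S[j,i] = S[i,j]). Assembling:

S = [[2.8, -0.3, 2],
 [-0.3, 8.3, 4.5],
 [2, 4.5, 6]]


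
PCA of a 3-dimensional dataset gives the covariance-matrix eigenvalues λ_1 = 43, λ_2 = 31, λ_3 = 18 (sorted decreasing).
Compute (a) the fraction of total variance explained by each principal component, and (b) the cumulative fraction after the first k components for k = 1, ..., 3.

Step 1 — total variance = trace(Sigma) = Σ λ_i = 43 + 31 + 18 = 92.

Step 2 — fraction explained by component i = λ_i / Σ λ:
  PC1: 43/92 = 0.4674
  PC2: 31/92 = 0.337
  PC3: 18/92 = 0.1957

Step 3 — cumulative fraction after k components = (λ_1 + ... + λ_k) / Σ λ:
  k = 1: 43/92 = 0.4674
  k = 2: (43 + 31)/92 = 74/92 = 0.8043
  k = 3: (43 + 31 + 18)/92 = 92/92 = 1

Summary (fraction, with percent):

explained: PC1 0.4674 (46.74%), PC2 0.337 (33.7%), PC3 0.1957 (19.57%);  cumulative: 0.4674, 0.8043, 1


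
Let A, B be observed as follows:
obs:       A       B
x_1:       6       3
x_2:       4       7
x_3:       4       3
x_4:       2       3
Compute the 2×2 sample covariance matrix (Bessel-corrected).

Step 1 — column means:
  mean(A) = (6 + 4 + 4 + 2) / 4 = 16/4 = 4
  mean(B) = (3 + 7 + 3 + 3) / 4 = 16/4 = 4

Step 2 — sample covariance S[i,j] = (1/(n-1)) · Σ_k (x_{k,i} - mean_i) · (x_{k,j} - mean_j), with n-1 = 3.
  S[A,A] = ((2)·(2) + (0)·(0) + (0)·(0) + (-2)·(-2)) / 3 = 8/3 = 2.6667
  S[A,B] = ((2)·(-1) + (0)·(3) + (0)·(-1) + (-2)·(-1)) / 3 = 0/3 = 0
  S[B,B] = ((-1)·(-1) + (3)·(3) + (-1)·(-1) + (-1)·(-1)) / 3 = 12/3 = 4

S is symmetric (S[j,i] = S[i,j]). Assembling:

S = [[2.6667, 0],
 [0, 4]]


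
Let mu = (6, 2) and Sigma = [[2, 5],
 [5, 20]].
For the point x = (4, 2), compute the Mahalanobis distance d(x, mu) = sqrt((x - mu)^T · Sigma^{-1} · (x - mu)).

Step 1 — centre the observation: (x - mu) = (-2, 0).

Step 2 — invert Sigma. det(Sigma) = 2·20 - (5)² = 15.
  Sigma^{-1} = (1/det) · [[d, -b], [-b, a]] = [[1.3333, -0.3333],
 [-0.3333, 0.1333]].

Step 3 — form the quadratic (x - mu)^T · Sigma^{-1} · (x - mu):
  Sigma^{-1} · (x - mu) = (-2.6667, 0.6667).
  (x - mu)^T · [Sigma^{-1} · (x - mu)] = (-2)·(-2.6667) + (0)·(0.6667) = 5.3333.

Step 4 — take square root: d = √(5.3333) ≈ 2.3094.

d(x, mu) = √(5.3333) ≈ 2.3094


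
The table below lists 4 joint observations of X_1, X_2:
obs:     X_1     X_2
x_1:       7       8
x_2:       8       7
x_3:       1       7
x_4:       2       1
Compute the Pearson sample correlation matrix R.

Step 1 — column means:
  mean(X_1) = (7 + 8 + 1 + 2) / 4 = 18/4 = 4.5
  mean(X_2) = (8 + 7 + 7 + 1) / 4 = 23/4 = 5.75

Step 2 — sample variances and covariances s[i,j] = (1/(n-1)) · Σ_k (x_{k,i} - mean_i) · (x_{k,j} - mean_j), with n-1 = 3:
  s[X_1,X_1] = ((2.5)·(2.5) + (3.5)·(3.5) + (-3.5)·(-3.5) + (-2.5)·(-2.5)) / 3 = 37/3 = 12.3333
  s[X_1,X_2] = ((2.5)·(2.25) + (3.5)·(1.25) + (-3.5)·(1.25) + (-2.5)·(-4.75)) / 3 = 17.5/3 = 5.8333
  s[X_2,X_2] = ((2.25)·(2.25) + (1.25)·(1.25) + (1.25)·(1.25) + (-4.75)·(-4.75)) / 3 = 30.75/3 = 10.25
  Sample standard deviations s_i = √(s[i,i]):
  s(X_1) = √(12.3333) = 3.5119
  s(X_2) = √(10.25) = 3.2016

Step 3 — r_{ij} = s_{ij} / (s_i · s_j):
  r[X_1,X_1] = 1 (diagonal).
  r[X_1,X_2] = 5.8333 / (3.5119 · 3.2016) = 5.8333 / 11.2435 = 0.5188
  r[X_2,X_2] = 1 (diagonal).

R is symmetric with unit diagonal. Assembling:

R = [[1, 0.5188],
 [0.5188, 1]]


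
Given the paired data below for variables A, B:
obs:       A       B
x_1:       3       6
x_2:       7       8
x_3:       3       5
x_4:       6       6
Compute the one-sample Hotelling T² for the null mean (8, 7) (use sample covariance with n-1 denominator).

Step 1 — sample mean vector:
  mean(A) = (3 + 7 + 3 + 6) / 4 = 19/4 = 4.75
  mean(B) = (6 + 8 + 5 + 6) / 4 = 25/4 = 6.25
  x̄ = (4.75, 6.25),  deviation x̄ - mu_0 = (4.75, 6.25) - (8, 7) = (-3.25, -0.75).

Step 2 — sample covariance matrix, S[i,j] = (1/(n-1)) · Σ_k (x_{k,i} - mean_i) · (x_{k,j} - mean_j), divisor n-1 = 3:
  S[A,A] = ((-1.75)·(-1.75) + (2.25)·(2.25) + (-1.75)·(-1.75) + (1.25)·(1.25)) / 3 = 12.75/3 = 4.25
  S[A,B] = ((-1.75)·(-0.25) + (2.25)·(1.75) + (-1.75)·(-1.25) + (1.25)·(-0.25)) / 3 = 6.25/3 = 2.0833
  S[B,B] = ((-0.25)·(-0.25) + (1.75)·(1.75) + (-1.25)·(-1.25) + (-0.25)·(-0.25)) / 3 = 4.75/3 = 1.5833
  S = [[4.25, 2.0833],
 [2.0833, 1.5833]].

Step 3 — invert S. det(S) = 4.25·1.5833 - (2.0833)² = 2.3889.
  S^{-1} = (1/det) · [[d, -b], [-b, a]] = [[0.6628, -0.8721],
 [-0.8721, 1.7791]].

Step 4 — quadratic form (x̄ - mu_0)^T · S^{-1} · (x̄ - mu_0):
  S^{-1} · (x̄ - mu_0) = (-1.5, 1.5),
  (x̄ - mu_0)^T · [...] = (-3.25)·(-1.5) + (-0.75)·(1.5) = 3.75.

Step 5 — scale by n: T² = 4 · 3.75 = 15.

T² ≈ 15


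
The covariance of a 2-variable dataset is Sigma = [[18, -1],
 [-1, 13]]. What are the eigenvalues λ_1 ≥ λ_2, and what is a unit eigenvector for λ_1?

Step 1 — characteristic polynomial of 2×2 Sigma:
  det(Sigma - λI) = λ² - trace · λ + det = 0.
  trace = 18 + 13 = 31, det = 18·13 - (-1)² = 233.
Step 2 — discriminant:
  Δ = trace² - 4·det = 961 - 932 = 29.
Step 3 — eigenvalues:
  λ = (trace ± √Δ)/2 = (31 ± 5.3852)/2,
  λ_1 = 18.1926,  λ_2 = 12.8074.

Step 4 — unit eigenvector for λ_1: solve (Sigma - λ_1 I)v = 0. First row:
  (18 - 18.1926)·v_x + (-1)·v_y = 0, i.e. (-0.1926)·v_x + (-1)·v_y = 0,
  so v ∝ (b, λ_1 - a) = (-1, 0.1926); multiply by -1 so the first entry is positive: u = (1, -0.1926).
  ||u|| = √((1)² + (-0.1926)²) = √(1.0371) ≈ 1.0184,
  v_1 = u/||u|| ≈ (0.982, -0.1891) (||v_1|| = 1).

λ_1 = 18.1926,  λ_2 = 12.8074;  v_1 ≈ (0.982, -0.1891)


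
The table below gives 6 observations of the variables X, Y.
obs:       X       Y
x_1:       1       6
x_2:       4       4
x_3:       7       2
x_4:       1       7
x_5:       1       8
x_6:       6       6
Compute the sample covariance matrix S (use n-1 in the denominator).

Step 1 — column means:
  mean(X) = (1 + 4 + 7 + 1 + 1 + 6) / 6 = 20/6 = 3.3333
  mean(Y) = (6 + 4 + 2 + 7 + 8 + 6) / 6 = 33/6 = 5.5

Step 2 — sample covariance S[i,j] = (1/(n-1)) · Σ_k (x_{k,i} - mean_i) · (x_{k,j} - mean_j), with n-1 = 5.
  S[X,X] = ((-2.3333)·(-2.3333) + (0.6667)·(0.6667) + (3.6667)·(3.6667) + (-2.3333)·(-2.3333) + (-2.3333)·(-2.3333) + (2.6667)·(2.6667)) / 5 = 37.3333/5 = 7.4667
  S[X,Y] = ((-2.3333)·(0.5) + (0.6667)·(-1.5) + (3.6667)·(-3.5) + (-2.3333)·(1.5) + (-2.3333)·(2.5) + (2.6667)·(0.5)) / 5 = -23/5 = -4.6
  S[Y,Y] = ((0.5)·(0.5) + (-1.5)·(-1.5) + (-3.5)·(-3.5) + (1.5)·(1.5) + (2.5)·(2.5) + (0.5)·(0.5)) / 5 = 23.5/5 = 4.7

S is symmetric (S[j,i] = S[i,j]). Assembling:

S = [[7.4667, -4.6],
 [-4.6, 4.7]]


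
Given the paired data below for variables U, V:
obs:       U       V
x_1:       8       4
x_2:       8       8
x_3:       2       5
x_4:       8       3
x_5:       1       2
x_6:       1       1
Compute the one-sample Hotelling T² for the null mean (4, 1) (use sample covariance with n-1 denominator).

Step 1 — sample mean vector:
  mean(U) = (8 + 8 + 2 + 8 + 1 + 1) / 6 = 28/6 = 4.6667
  mean(V) = (4 + 8 + 5 + 3 + 2 + 1) / 6 = 23/6 = 3.8333
  x̄ = (4.6667, 3.8333),  deviation x̄ - mu_0 = (4.6667, 3.8333) - (4, 1) = (0.6667, 2.8333).

Step 2 — sample covariance matrix, S[i,j] = (1/(n-1)) · Σ_k (x_{k,i} - mean_i) · (x_{k,j} - mean_j), divisor n-1 = 5:
  S[U,U] = ((3.3333)·(3.3333) + (3.3333)·(3.3333) + (-2.6667)·(-2.6667) + (3.3333)·(3.3333) + (-3.6667)·(-3.6667) + (-3.6667)·(-3.6667)) / 5 = 67.3333/5 = 13.4667
  S[U,V] = ((3.3333)·(0.1667) + (3.3333)·(4.1667) + (-2.6667)·(1.1667) + (3.3333)·(-0.8333) + (-3.6667)·(-1.8333) + (-3.6667)·(-2.8333)) / 5 = 25.6667/5 = 5.1333
  S[V,V] = ((0.1667)·(0.1667) + (4.1667)·(4.1667) + (1.1667)·(1.1667) + (-0.8333)·(-0.8333) + (-1.8333)·(-1.8333) + (-2.8333)·(-2.8333)) / 5 = 30.8333/5 = 6.1667
  S = [[13.4667, 5.1333],
 [5.1333, 6.1667]].

Step 3 — invert S. det(S) = 13.4667·6.1667 - (5.1333)² = 56.6933.
  S^{-1} = (1/det) · [[d, -b], [-b, a]] = [[0.1088, -0.0905],
 [-0.0905, 0.2375]].

Step 4 — quadratic form (x̄ - mu_0)^T · S^{-1} · (x̄ - mu_0):
  S^{-1} · (x̄ - mu_0) = (-0.184, 0.6127),
  (x̄ - mu_0)^T · [...] = (0.6667)·(-0.184) + (2.8333)·(0.6127) = 1.6132.

Step 5 — scale by n: T² = 6 · 1.6132 = 9.679.

T² ≈ 9.679


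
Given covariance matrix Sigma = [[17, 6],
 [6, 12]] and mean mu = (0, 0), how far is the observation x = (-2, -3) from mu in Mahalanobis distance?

Step 1 — centre the observation: (x - mu) = (-2, -3).

Step 2 — invert Sigma. det(Sigma) = 17·12 - (6)² = 168.
  Sigma^{-1} = (1/det) · [[d, -b], [-b, a]] = [[0.0714, -0.0357],
 [-0.0357, 0.1012]].

Step 3 — form the quadratic (x - mu)^T · Sigma^{-1} · (x - mu):
  Sigma^{-1} · (x - mu) = (-0.0357, -0.2321).
  (x - mu)^T · [Sigma^{-1} · (x - mu)] = (-2)·(-0.0357) + (-3)·(-0.2321) = 0.7679.

Step 4 — take square root: d = √(0.7679) ≈ 0.8763.

d(x, mu) = √(0.7679) ≈ 0.8763


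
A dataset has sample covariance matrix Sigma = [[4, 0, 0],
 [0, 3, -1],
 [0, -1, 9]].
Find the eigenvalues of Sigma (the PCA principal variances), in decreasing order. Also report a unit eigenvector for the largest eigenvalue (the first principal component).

Step 1 — characteristic polynomial p(λ) = det(λI - Sigma) = λ³ - tr·λ² + c_1·λ - det, where tr = trace, c_1 = sum of the principal 2×2 minors, det = det(Sigma):
  tr = 4 + 3 + 9 = 16,
  c_1 = (4·3 - (0)²) + (4·9 - (0)²) + (3·9 - (-1)²) = 12 + 36 + 26 = 74,
  det = 4·(3·9 - (-1)²) - (0)·((0)·9 - (-1)·(0)) + (0)·((0)·(-1) - 3·(0)) = 4·(26) - (0)·(0) + (0)·(0) = 104.
  So p(λ) = λ³ - 16λ² + 74λ - 104.
Step 2 — look for an integer root (rational root theorem: any rational root is an integer divisor of 104). Testing λ = 4:
  p(4) = 64 - 256 + 296 - 104 = 0  ✓
  Dividing out (λ - 4): p(λ) = (λ - 4)(λ² - 12λ + 26).
Step 3 — remaining eigenvalues from the quadratic λ² - 12λ + 26 = 0:
  Δ = 12² - 4·26 = 144 - 104 = 40,  λ = (12 ± √40)/2 = (12 ± 6.3246)/2 ≈ 9.1623 or 2.8377.
  Sorted: λ_1 = 9.1623,  λ_2 = 4,  λ_3 = 2.8377  (check: sum = 16 = tr ✓).

Step 4 — unit eigenvector for λ_1 ≈ 9.1623: v spans the null space of (Sigma - λ_1 I), whose rows are
  r_1 = (-5.1623, 0, 0),  r_2 = (0, -6.1623, -1),  r_3 = (0, -1, -0.1623).
  v is orthogonal to every row, so take v ∝ r_1 × r_2 = ((0)·(-1) - (0)·(-6.1623), (0)·(0) - (-5.1623)·(-1), (-5.1623)·(-6.1623) - (0)·(0)) ≈ (0, -5.1623, 31.8114).
  Rescale (multiply by -1 so the first nonzero entry is positive): u = (0, 5.1623, -31.8114).
  ||u|| = √((0)² + (5.1623)² + (-31.8114)²) = √(1038.6135) ≈ 32.2275,  v_1 = u/||u|| ≈ (0, 0.1602, -0.9871) (||v_1|| = 1).

λ_1 = 9.1623,  λ_2 = 4,  λ_3 = 2.8377;  v_1 ≈ (0, 0.1602, -0.9871)


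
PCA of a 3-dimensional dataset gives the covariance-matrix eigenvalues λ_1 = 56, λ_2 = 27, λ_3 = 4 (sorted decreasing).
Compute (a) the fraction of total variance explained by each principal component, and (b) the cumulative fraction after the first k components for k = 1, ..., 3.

Step 1 — total variance = trace(Sigma) = Σ λ_i = 56 + 27 + 4 = 87.

Step 2 — fraction explained by component i = λ_i / Σ λ:
  PC1: 56/87 = 0.6437
  PC2: 27/87 = 0.3103
  PC3: 4/87 = 0.046

Step 3 — cumulative fraction after k components = (λ_1 + ... + λ_k) / Σ λ:
  k = 1: 56/87 = 0.6437
  k = 2: (56 + 27)/87 = 83/87 = 0.954
  k = 3: (56 + 27 + 4)/87 = 87/87 = 1

Summary (fraction, with percent):

explained: PC1 0.6437 (64.37%), PC2 0.3103 (31.03%), PC3 0.046 (4.6%);  cumulative: 0.6437, 0.954, 1


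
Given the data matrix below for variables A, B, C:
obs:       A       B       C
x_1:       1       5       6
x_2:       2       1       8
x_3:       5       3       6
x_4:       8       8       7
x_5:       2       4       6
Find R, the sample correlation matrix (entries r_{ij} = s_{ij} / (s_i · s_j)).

Step 1 — column means:
  mean(A) = (1 + 2 + 5 + 8 + 2) / 5 = 18/5 = 3.6
  mean(B) = (5 + 1 + 3 + 8 + 4) / 5 = 21/5 = 4.2
  mean(C) = (6 + 8 + 6 + 7 + 6) / 5 = 33/5 = 6.6

Step 2 — sample variances and covariances s[i,j] = (1/(n-1)) · Σ_k (x_{k,i} - mean_i) · (x_{k,j} - mean_j), with n-1 = 4:
  s[A,A] = ((-2.6)·(-2.6) + (-1.6)·(-1.6) + (1.4)·(1.4) + (4.4)·(4.4) + (-1.6)·(-1.6)) / 4 = 33.2/4 = 8.3
  s[A,B] = ((-2.6)·(0.8) + (-1.6)·(-3.2) + (1.4)·(-1.2) + (4.4)·(3.8) + (-1.6)·(-0.2)) / 4 = 18.4/4 = 4.6
  s[A,C] = ((-2.6)·(-0.6) + (-1.6)·(1.4) + (1.4)·(-0.6) + (4.4)·(0.4) + (-1.6)·(-0.6)) / 4 = 1.2/4 = 0.3
  s[B,B] = ((0.8)·(0.8) + (-3.2)·(-3.2) + (-1.2)·(-1.2) + (3.8)·(3.8) + (-0.2)·(-0.2)) / 4 = 26.8/4 = 6.7
  s[B,C] = ((0.8)·(-0.6) + (-3.2)·(1.4) + (-1.2)·(-0.6) + (3.8)·(0.4) + (-0.2)·(-0.6)) / 4 = -2.6/4 = -0.65
  s[C,C] = ((-0.6)·(-0.6) + (1.4)·(1.4) + (-0.6)·(-0.6) + (0.4)·(0.4) + (-0.6)·(-0.6)) / 4 = 3.2/4 = 0.8
  Sample standard deviations s_i = √(s[i,i]):
  s(A) = √(8.3) = 2.881
  s(B) = √(6.7) = 2.5884
  s(C) = √(0.8) = 0.8944

Step 3 — r_{ij} = s_{ij} / (s_i · s_j):
  r[A,A] = 1 (diagonal).
  r[A,B] = 4.6 / (2.881 · 2.5884) = 4.6 / 7.4572 = 0.6169
  r[A,C] = 0.3 / (2.881 · 0.8944) = 0.3 / 2.5768 = 0.1164
  r[B,B] = 1 (diagonal).
  r[B,C] = -0.65 / (2.5884 · 0.8944) = -0.65 / 2.3152 = -0.2808
  r[C,C] = 1 (diagonal).

R is symmetric with unit diagonal. Assembling:

R = [[1, 0.6169, 0.1164],
 [0.6169, 1, -0.2808],
 [0.1164, -0.2808, 1]]


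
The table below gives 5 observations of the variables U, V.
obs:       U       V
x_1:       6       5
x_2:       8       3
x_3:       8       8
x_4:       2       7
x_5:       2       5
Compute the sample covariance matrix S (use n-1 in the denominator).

Step 1 — column means:
  mean(U) = (6 + 8 + 8 + 2 + 2) / 5 = 26/5 = 5.2
  mean(V) = (5 + 3 + 8 + 7 + 5) / 5 = 28/5 = 5.6

Step 2 — sample covariance S[i,j] = (1/(n-1)) · Σ_k (x_{k,i} - mean_i) · (x_{k,j} - mean_j), with n-1 = 4.
  S[U,U] = ((0.8)·(0.8) + (2.8)·(2.8) + (2.8)·(2.8) + (-3.2)·(-3.2) + (-3.2)·(-3.2)) / 4 = 36.8/4 = 9.2
  S[U,V] = ((0.8)·(-0.6) + (2.8)·(-2.6) + (2.8)·(2.4) + (-3.2)·(1.4) + (-3.2)·(-0.6)) / 4 = -3.6/4 = -0.9
  S[V,V] = ((-0.6)·(-0.6) + (-2.6)·(-2.6) + (2.4)·(2.4) + (1.4)·(1.4) + (-0.6)·(-0.6)) / 4 = 15.2/4 = 3.8

S is symmetric (S[j,i] = S[i,j]). Assembling:

S = [[9.2, -0.9],
 [-0.9, 3.8]]


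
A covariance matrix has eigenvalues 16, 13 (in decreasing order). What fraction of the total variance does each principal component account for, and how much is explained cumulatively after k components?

Step 1 — total variance = trace(Sigma) = Σ λ_i = 16 + 13 = 29.

Step 2 — fraction explained by component i = λ_i / Σ λ:
  PC1: 16/29 = 0.5517
  PC2: 13/29 = 0.4483

Step 3 — cumulative fraction after k components = (λ_1 + ... + λ_k) / Σ λ:
  k = 1: 16/29 = 0.5517
  k = 2: (16 + 13)/29 = 29/29 = 1

Summary (fraction, with percent):

explained: PC1 0.5517 (55.17%), PC2 0.4483 (44.83%);  cumulative: 0.5517, 1


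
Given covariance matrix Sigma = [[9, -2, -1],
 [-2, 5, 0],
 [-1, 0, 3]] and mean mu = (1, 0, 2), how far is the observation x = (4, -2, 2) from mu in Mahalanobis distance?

Step 1 — centre the observation: (x - mu) = (3, -2, 0).

Step 2 — invert Sigma (cofactor / det for 3×3, or solve directly):
  Sigma^{-1} = [[0.1271, 0.0508, 0.0424],
 [0.0508, 0.2203, 0.0169],
 [0.0424, 0.0169, 0.3475]].

Step 3 — form the quadratic (x - mu)^T · Sigma^{-1} · (x - mu):
  Sigma^{-1} · (x - mu) = (0.2797, -0.2881, 0.0932).
  (x - mu)^T · [Sigma^{-1} · (x - mu)] = (3)·(0.2797) + (-2)·(-0.2881) + (0)·(0.0932) = 1.4153.

Step 4 — take square root: d = √(1.4153) ≈ 1.1896.

d(x, mu) = √(1.4153) ≈ 1.1896


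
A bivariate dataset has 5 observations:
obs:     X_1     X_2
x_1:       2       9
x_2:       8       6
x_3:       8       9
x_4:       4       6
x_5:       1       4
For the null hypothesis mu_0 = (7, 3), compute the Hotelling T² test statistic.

Step 1 — sample mean vector:
  mean(X_1) = (2 + 8 + 8 + 4 + 1) / 5 = 23/5 = 4.6
  mean(X_2) = (9 + 6 + 9 + 6 + 4) / 5 = 34/5 = 6.8
  x̄ = (4.6, 6.8),  deviation x̄ - mu_0 = (4.6, 6.8) - (7, 3) = (-2.4, 3.8).

Step 2 — sample covariance matrix, S[i,j] = (1/(n-1)) · Σ_k (x_{k,i} - mean_i) · (x_{k,j} - mean_j), divisor n-1 = 4:
  S[X_1,X_1] = ((-2.6)·(-2.6) + (3.4)·(3.4) + (3.4)·(3.4) + (-0.6)·(-0.6) + (-3.6)·(-3.6)) / 4 = 43.2/4 = 10.8
  S[X_1,X_2] = ((-2.6)·(2.2) + (3.4)·(-0.8) + (3.4)·(2.2) + (-0.6)·(-0.8) + (-3.6)·(-2.8)) / 4 = 9.6/4 = 2.4
  S[X_2,X_2] = ((2.2)·(2.2) + (-0.8)·(-0.8) + (2.2)·(2.2) + (-0.8)·(-0.8) + (-2.8)·(-2.8)) / 4 = 18.8/4 = 4.7
  S = [[10.8, 2.4],
 [2.4, 4.7]].

Step 3 — invert S. det(S) = 10.8·4.7 - (2.4)² = 45.
  S^{-1} = (1/det) · [[d, -b], [-b, a]] = [[0.1044, -0.0533],
 [-0.0533, 0.24]].

Step 4 — quadratic form (x̄ - mu_0)^T · S^{-1} · (x̄ - mu_0):
  S^{-1} · (x̄ - mu_0) = (-0.4533, 1.04),
  (x̄ - mu_0)^T · [...] = (-2.4)·(-0.4533) + (3.8)·(1.04) = 5.04.

Step 5 — scale by n: T² = 5 · 5.04 = 25.2.

T² ≈ 25.2


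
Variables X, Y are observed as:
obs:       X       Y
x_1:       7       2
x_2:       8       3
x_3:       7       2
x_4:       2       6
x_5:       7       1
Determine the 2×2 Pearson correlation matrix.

Step 1 — column means:
  mean(X) = (7 + 8 + 7 + 2 + 7) / 5 = 31/5 = 6.2
  mean(Y) = (2 + 3 + 2 + 6 + 1) / 5 = 14/5 = 2.8

Step 2 — sample variances and covariances s[i,j] = (1/(n-1)) · Σ_k (x_{k,i} - mean_i) · (x_{k,j} - mean_j), with n-1 = 4:
  s[X,X] = ((0.8)·(0.8) + (1.8)·(1.8) + (0.8)·(0.8) + (-4.2)·(-4.2) + (0.8)·(0.8)) / 4 = 22.8/4 = 5.7
  s[X,Y] = ((0.8)·(-0.8) + (1.8)·(0.2) + (0.8)·(-0.8) + (-4.2)·(3.2) + (0.8)·(-1.8)) / 4 = -15.8/4 = -3.95
  s[Y,Y] = ((-0.8)·(-0.8) + (0.2)·(0.2) + (-0.8)·(-0.8) + (3.2)·(3.2) + (-1.8)·(-1.8)) / 4 = 14.8/4 = 3.7
  Sample standard deviations s_i = √(s[i,i]):
  s(X) = √(5.7) = 2.3875
  s(Y) = √(3.7) = 1.9235

Step 3 — r_{ij} = s_{ij} / (s_i · s_j):
  r[X,X] = 1 (diagonal).
  r[X,Y] = -3.95 / (2.3875 · 1.9235) = -3.95 / 4.5924 = -0.8601
  r[Y,Y] = 1 (diagonal).

R is symmetric with unit diagonal. Assembling:

R = [[1, -0.8601],
 [-0.8601, 1]]


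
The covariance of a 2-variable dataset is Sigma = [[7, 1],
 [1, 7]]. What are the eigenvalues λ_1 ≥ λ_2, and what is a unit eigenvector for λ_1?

Step 1 — characteristic polynomial of 2×2 Sigma:
  det(Sigma - λI) = λ² - trace · λ + det = 0.
  trace = 7 + 7 = 14, det = 7·7 - (1)² = 48.
Step 2 — discriminant:
  Δ = trace² - 4·det = 196 - 192 = 4.
Step 3 — eigenvalues:
  λ = (trace ± √Δ)/2 = (14 ± 2)/2,
  λ_1 = 8,  λ_2 = 6.

Step 4 — unit eigenvector for λ_1: solve (Sigma - λ_1 I)v = 0. First row:
  (7 - 8)·v_x + (1)·v_y = 0, i.e. (-1)·v_x + (1)·v_y = 0,
  so v ∝ (b, λ_1 - a) = (1, 1) = u.
  ||u|| = √((1)² + (1)²) = √(2) ≈ 1.4142,
  v_1 = u/||u|| ≈ (0.7071, 0.7071) (||v_1|| = 1).

λ_1 = 8,  λ_2 = 6;  v_1 ≈ (0.7071, 0.7071)


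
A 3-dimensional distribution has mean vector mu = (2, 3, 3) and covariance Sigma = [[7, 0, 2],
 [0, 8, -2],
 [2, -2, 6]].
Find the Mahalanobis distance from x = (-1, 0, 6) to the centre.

Step 1 — centre the observation: (x - mu) = (-3, -3, 3).

Step 2 — invert Sigma (cofactor / det for 3×3, or solve directly):
  Sigma^{-1} = [[0.1594, -0.0145, -0.058],
 [-0.0145, 0.1377, 0.0507],
 [-0.058, 0.0507, 0.2029]].

Step 3 — form the quadratic (x - mu)^T · Sigma^{-1} · (x - mu):
  Sigma^{-1} · (x - mu) = (-0.6087, -0.2174, 0.6304).
  (x - mu)^T · [Sigma^{-1} · (x - mu)] = (-3)·(-0.6087) + (-3)·(-0.2174) + (3)·(0.6304) = 4.3696.

Step 4 — take square root: d = √(4.3696) ≈ 2.0904.

d(x, mu) = √(4.3696) ≈ 2.0904


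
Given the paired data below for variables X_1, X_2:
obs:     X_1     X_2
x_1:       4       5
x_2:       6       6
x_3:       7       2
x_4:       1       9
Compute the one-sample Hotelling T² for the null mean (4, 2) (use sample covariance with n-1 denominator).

Step 1 — sample mean vector:
  mean(X_1) = (4 + 6 + 7 + 1) / 4 = 18/4 = 4.5
  mean(X_2) = (5 + 6 + 2 + 9) / 4 = 22/4 = 5.5
  x̄ = (4.5, 5.5),  deviation x̄ - mu_0 = (4.5, 5.5) - (4, 2) = (0.5, 3.5).

Step 2 — sample covariance matrix, S[i,j] = (1/(n-1)) · Σ_k (x_{k,i} - mean_i) · (x_{k,j} - mean_j), divisor n-1 = 3:
  S[X_1,X_1] = ((-0.5)·(-0.5) + (1.5)·(1.5) + (2.5)·(2.5) + (-3.5)·(-3.5)) / 3 = 21/3 = 7
  S[X_1,X_2] = ((-0.5)·(-0.5) + (1.5)·(0.5) + (2.5)·(-3.5) + (-3.5)·(3.5)) / 3 = -20/3 = -6.6667
  S[X_2,X_2] = ((-0.5)·(-0.5) + (0.5)·(0.5) + (-3.5)·(-3.5) + (3.5)·(3.5)) / 3 = 25/3 = 8.3333
  S = [[7, -6.6667],
 [-6.6667, 8.3333]].

Step 3 — invert S. det(S) = 7·8.3333 - (-6.6667)² = 13.8889.
  S^{-1} = (1/det) · [[d, -b], [-b, a]] = [[0.6, 0.48],
 [0.48, 0.504]].

Step 4 — quadratic form (x̄ - mu_0)^T · S^{-1} · (x̄ - mu_0):
  S^{-1} · (x̄ - mu_0) = (1.98, 2.004),
  (x̄ - mu_0)^T · [...] = (0.5)·(1.98) + (3.5)·(2.004) = 8.004.

Step 5 — scale by n: T² = 4 · 8.004 = 32.016.

T² ≈ 32.016


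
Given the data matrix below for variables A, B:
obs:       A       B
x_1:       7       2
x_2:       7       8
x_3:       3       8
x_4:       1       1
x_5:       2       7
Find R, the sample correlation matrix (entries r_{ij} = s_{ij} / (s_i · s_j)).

Step 1 — column means:
  mean(A) = (7 + 7 + 3 + 1 + 2) / 5 = 20/5 = 4
  mean(B) = (2 + 8 + 8 + 1 + 7) / 5 = 26/5 = 5.2

Step 2 — sample variances and covariances s[i,j] = (1/(n-1)) · Σ_k (x_{k,i} - mean_i) · (x_{k,j} - mean_j), with n-1 = 4:
  s[A,A] = ((3)·(3) + (3)·(3) + (-1)·(-1) + (-3)·(-3) + (-2)·(-2)) / 4 = 32/4 = 8
  s[A,B] = ((3)·(-3.2) + (3)·(2.8) + (-1)·(2.8) + (-3)·(-4.2) + (-2)·(1.8)) / 4 = 5/4 = 1.25
  s[B,B] = ((-3.2)·(-3.2) + (2.8)·(2.8) + (2.8)·(2.8) + (-4.2)·(-4.2) + (1.8)·(1.8)) / 4 = 46.8/4 = 11.7
  Sample standard deviations s_i = √(s[i,i]):
  s(A) = √(8) = 2.8284
  s(B) = √(11.7) = 3.4205

Step 3 — r_{ij} = s_{ij} / (s_i · s_j):
  r[A,A] = 1 (diagonal).
  r[A,B] = 1.25 / (2.8284 · 3.4205) = 1.25 / 9.6747 = 0.1292
  r[B,B] = 1 (diagonal).

R is symmetric with unit diagonal. Assembling:

R = [[1, 0.1292],
 [0.1292, 1]]


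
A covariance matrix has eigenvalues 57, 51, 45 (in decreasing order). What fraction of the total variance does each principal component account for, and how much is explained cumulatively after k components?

Step 1 — total variance = trace(Sigma) = Σ λ_i = 57 + 51 + 45 = 153.

Step 2 — fraction explained by component i = λ_i / Σ λ:
  PC1: 57/153 = 0.3725
  PC2: 51/153 = 0.3333
  PC3: 45/153 = 0.2941

Step 3 — cumulative fraction after k components = (λ_1 + ... + λ_k) / Σ λ:
  k = 1: 57/153 = 0.3725
  k = 2: (57 + 51)/153 = 108/153 = 0.7059
  k = 3: (57 + 51 + 45)/153 = 153/153 = 1

Summary (fraction, with percent):

explained: PC1 0.3725 (37.25%), PC2 0.3333 (33.33%), PC3 0.2941 (29.41%);  cumulative: 0.3725, 0.7059, 1


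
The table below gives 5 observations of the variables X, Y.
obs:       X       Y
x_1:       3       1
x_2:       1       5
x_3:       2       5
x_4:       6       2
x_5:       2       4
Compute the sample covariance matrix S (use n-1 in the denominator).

Step 1 — column means:
  mean(X) = (3 + 1 + 2 + 6 + 2) / 5 = 14/5 = 2.8
  mean(Y) = (1 + 5 + 5 + 2 + 4) / 5 = 17/5 = 3.4

Step 2 — sample covariance S[i,j] = (1/(n-1)) · Σ_k (x_{k,i} - mean_i) · (x_{k,j} - mean_j), with n-1 = 4.
  S[X,X] = ((0.2)·(0.2) + (-1.8)·(-1.8) + (-0.8)·(-0.8) + (3.2)·(3.2) + (-0.8)·(-0.8)) / 4 = 14.8/4 = 3.7
  S[X,Y] = ((0.2)·(-2.4) + (-1.8)·(1.6) + (-0.8)·(1.6) + (3.2)·(-1.4) + (-0.8)·(0.6)) / 4 = -9.6/4 = -2.4
  S[Y,Y] = ((-2.4)·(-2.4) + (1.6)·(1.6) + (1.6)·(1.6) + (-1.4)·(-1.4) + (0.6)·(0.6)) / 4 = 13.2/4 = 3.3

S is symmetric (S[j,i] = S[i,j]). Assembling:

S = [[3.7, -2.4],
 [-2.4, 3.3]]


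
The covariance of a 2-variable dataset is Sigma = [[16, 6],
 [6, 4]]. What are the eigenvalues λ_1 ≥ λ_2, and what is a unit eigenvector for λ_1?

Step 1 — characteristic polynomial of 2×2 Sigma:
  det(Sigma - λI) = λ² - trace · λ + det = 0.
  trace = 16 + 4 = 20, det = 16·4 - (6)² = 28.
Step 2 — discriminant:
  Δ = trace² - 4·det = 400 - 112 = 288.
Step 3 — eigenvalues:
  λ = (trace ± √Δ)/2 = (20 ± 16.9706)/2,
  λ_1 = 18.4853,  λ_2 = 1.5147.

Step 4 — unit eigenvector for λ_1: solve (Sigma - λ_1 I)v = 0. First row:
  (16 - 18.4853)·v_x + (6)·v_y = 0, i.e. (-2.4853)·v_x + (6)·v_y = 0,
  so v ∝ (b, λ_1 - a) = (6, 2.4853) = u.
  ||u|| = √((6)² + (2.4853)²) = √(42.1766) ≈ 6.4944,
  v_1 = u/||u|| ≈ (0.9239, 0.3827) (||v_1|| = 1).

λ_1 = 18.4853,  λ_2 = 1.5147;  v_1 ≈ (0.9239, 0.3827)
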